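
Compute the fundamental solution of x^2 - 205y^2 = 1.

First expand sqrt(205) as a continued fraction. With x_i = (sqrt(205) + m_i)/d_i and (m_0, d_0) = (0, 1): a_0 = floor(sqrt(205)) = 14, since 14^2 = 196 <= 205 < 225 = 15^2.
Iterate m_{i+1} = d_i*a_i - m_i, d_{i+1} = (205 - m_{i+1}^2)/d_i, a_{i+1} = floor((a_0 + m_{i+1})/d_{i+1}):
  m_1 = 1*14 - 0 = 14, d_1 = (205 - 14^2)/1 = 9/1 = 9, a_1 = floor((14 + 14)/9) = 3.
  m_2 = 9*3 - 14 = 13, d_2 = (205 - 13^2)/9 = 36/9 = 4, a_2 = floor((14 + 13)/4) = 6.
  m_3 = 4*6 - 13 = 11, d_3 = (205 - 11^2)/4 = 84/4 = 21, a_3 = floor((14 + 11)/21) = 1.
  m_4 = 21*1 - 11 = 10, d_4 = (205 - 10^2)/21 = 105/21 = 5, a_4 = floor((14 + 10)/5) = 4.
  m_5 = 5*4 - 10 = 10, d_5 = (205 - 10^2)/5 = 105/5 = 21, a_5 = floor((14 + 10)/21) = 1.
  m_6 = 21*1 - 10 = 11, d_6 = (205 - 11^2)/21 = 84/21 = 4, a_6 = floor((14 + 11)/4) = 6.
  m_7 = 4*6 - 11 = 13, d_7 = (205 - 13^2)/4 = 36/4 = 9, a_7 = floor((14 + 13)/9) = 3.
  m_8 = 9*3 - 13 = 14, d_8 = (205 - 14^2)/9 = 9/9 = 1, a_8 = floor((14 + 14)/1) = 28.
  m_9 = 1*28 - 14 = 14, d_9 = (205 - 14^2)/1 = 9/1 = 9: (m_9, d_9) = (m_1, d_1) = (14, 9), so from here the quotients repeat a_1, ..., a_8; the period length is 8.
So sqrt(205) = [14; (3, 6, 1, 4, 1, 6, 3, 28)] with period length k = 8.
k is even, so the fundamental solution of x^2 - 205y^2 = 1 is (p_{k-1}, q_{k-1}) = (p_7, q_7); compute convergents through index 7.
Convergents (p_i = a_i*p_{i-1} + p_{i-2}, q_i = a_i*q_{i-1} + q_{i-2} with p_{-2}=0, p_{-1}=1, q_{-2}=1, q_{-1}=0):
  i=0: a_0=14, p_0 = 14*1 + 0 = 14, q_0 = 14*0 + 1 = 1.
  i=1: a_1=3, p_1 = 3*14 + 1 = 43, q_1 = 3*1 + 0 = 3.
  i=2: a_2=6, p_2 = 6*43 + 14 = 272, q_2 = 6*3 + 1 = 19.
  i=3: a_3=1, p_3 = 1*272 + 43 = 315, q_3 = 1*19 + 3 = 22.
  i=4: a_4=4, p_4 = 4*315 + 272 = 1532, q_4 = 4*22 + 19 = 107.
  i=5: a_5=1, p_5 = 1*1532 + 315 = 1847, q_5 = 1*107 + 22 = 129.
  i=6: a_6=6, p_6 = 6*1847 + 1532 = 12614, q_6 = 6*129 + 107 = 881.
  i=7: a_7=3, p_7 = 3*12614 + 1847 = 39689, q_7 = 3*881 + 129 = 2772.
Check: 39689^2 - 205*2772^2 = 1575216721 - 1575216720 = 1, so (x, y) = (39689, 2772) solves the equation, and by the theorem it is the least positive solution.

(x, y) = (39689, 2772)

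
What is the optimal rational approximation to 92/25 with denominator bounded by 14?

Expand x = 92/25 as a continued fraction with the Euclidean algorithm:
  92 = 3*25 + 17, so a_0 = 3.
  25 = 1*17 + 8, so a_1 = 1.
  17 = 2*8 + 1, so a_2 = 2.
  8 = 8*1 + 0, so a_3 = 8.
so x = [3; 1, 2, 8].
Convergents (p_i = a_i*p_{i-1} + p_{i-2}, q_i = a_i*q_{i-1} + q_{i-2} with p_{-2}=0, p_{-1}=1, q_{-2}=1, q_{-1}=0), until the denominator exceeds 14:
  i=0: a_0=3, p_0 = 3*1 + 0 = 3, q_0 = 3*0 + 1 = 1.
  i=1: a_1=1, p_1 = 1*3 + 1 = 4, q_1 = 1*1 + 0 = 1.
  i=2: a_2=2, p_2 = 2*4 + 3 = 11, q_2 = 2*1 + 1 = 3.
  i=3: a_3=8, p_3 = 8*11 + 4 = 92, q_3 = 8*3 + 1 = 25.
q_3 = 25 > 14, so the last convergent with denominator <= 14 is p_2/q_2 = 11/3.
The closest fraction with denominator <= 14 is either p_2/q_2 or the intermediate fraction (k*p_2 + p_1)/(k*q_2 + q_1) with the largest k >= 1 whose denominator stays <= 14; these approach x as k grows, and every other convergent or intermediate fraction in range is farther away.
Largest k: floor((14 - q_1)/q_2) = floor((14 - 1)/3) = 4.
That gives (4*11 + 4)/(4*3 + 1) = 48/13.
Compare the errors: |x - 11/3| = |92*3 - 11*25|/(25*3) = 1/75, and |x - 48/13| = |92*13 - 48*25|/(25*13) = 4/325.
Cross-multiplying, 4*75 = 300 < 325 = 1*325, so 4/325 is smaller: the intermediate fraction 48/13 is closer to x than 11/3.

48/13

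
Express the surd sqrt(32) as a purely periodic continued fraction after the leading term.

Write x_i = (sqrt(32) + m_i)/d_i with (m_0, d_0) = (0, 1). a_0 = floor(sqrt(32)) = 5, since 5^2 = 25 <= 32 < 36 = 6^2.
Iterate m_{i+1} = d_i*a_i - m_i, d_{i+1} = (32 - m_{i+1}^2)/d_i, a_{i+1} = floor((a_0 + m_{i+1})/d_{i+1}):
  m_1 = 1*5 - 0 = 5, d_1 = (32 - 5^2)/1 = 7/1 = 7, a_1 = floor((5 + 5)/7) = 1.
  m_2 = 7*1 - 5 = 2, d_2 = (32 - 2^2)/7 = 28/7 = 4, a_2 = floor((5 + 2)/4) = 1.
  m_3 = 4*1 - 2 = 2, d_3 = (32 - 2^2)/4 = 28/4 = 7, a_3 = floor((5 + 2)/7) = 1.
  m_4 = 7*1 - 2 = 5, d_4 = (32 - 5^2)/7 = 7/7 = 1, a_4 = floor((5 + 5)/1) = 10.
  m_5 = 1*10 - 5 = 5, d_5 = (32 - 5^2)/1 = 7/1 = 7: (m_5, d_5) = (m_1, d_1) = (5, 7), so from here the quotients repeat a_1, ..., a_4; the period length is 4.
Hence the expansion of sqrt(32) is a_0 = 5 followed by the repeating block 1, 1, 1, 10 (period 4).

[5; (1, 1, 1, 10)]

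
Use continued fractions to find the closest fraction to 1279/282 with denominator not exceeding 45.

127/28

Expand x = 1279/282 as a continued fraction with the Euclidean algorithm:
  1279 = 4*282 + 151, so a_0 = 4.
  282 = 1*151 + 131, so a_1 = 1.
  151 = 1*131 + 20, so a_2 = 1.
  131 = 6*20 + 11, so a_3 = 6.
  20 = 1*11 + 9, so a_4 = 1.
  11 = 1*9 + 2, so a_5 = 1.
  9 = 4*2 + 1, so a_6 = 4.
  2 = 2*1 + 0, so a_7 = 2.
so x = [4; 1, 1, 6, 1, 1, 4, 2].
Convergents (p_i = a_i*p_{i-1} + p_{i-2}, q_i = a_i*q_{i-1} + q_{i-2} with p_{-2}=0, p_{-1}=1, q_{-2}=1, q_{-1}=0), until the denominator exceeds 45:
  i=0: a_0=4, p_0 = 4*1 + 0 = 4, q_0 = 4*0 + 1 = 1.
  i=1: a_1=1, p_1 = 1*4 + 1 = 5, q_1 = 1*1 + 0 = 1.
  i=2: a_2=1, p_2 = 1*5 + 4 = 9, q_2 = 1*1 + 1 = 2.
  i=3: a_3=6, p_3 = 6*9 + 5 = 59, q_3 = 6*2 + 1 = 13.
  i=4: a_4=1, p_4 = 1*59 + 9 = 68, q_4 = 1*13 + 2 = 15.
  i=5: a_5=1, p_5 = 1*68 + 59 = 127, q_5 = 1*15 + 13 = 28.
  i=6: a_6=4, p_6 = 4*127 + 68 = 576, q_6 = 4*28 + 15 = 127.
q_6 = 127 > 45, so the last convergent with denominator <= 45 is p_5/q_5 = 127/28.
The closest fraction with denominator <= 45 is either p_5/q_5 or the intermediate fraction (k*p_5 + p_4)/(k*q_5 + q_4) with the largest k >= 1 whose denominator stays <= 45; these approach x as k grows, and every other convergent or intermediate fraction in range is farther away.
Largest k: floor((45 - q_4)/q_5) = floor((45 - 15)/28) = 1.
That gives (1*127 + 68)/(1*28 + 15) = 195/43.
Compare the errors: |x - 127/28| = |1279*28 - 127*282|/(282*28) = 2/7896, and |x - 195/43| = |1279*43 - 195*282|/(282*43) = 7/12126.
Cross-multiplying, 2*12126 = 24252 < 55272 = 7*7896, so 2/7896 is smaller: the convergent 127/28 is closer to x than 195/43.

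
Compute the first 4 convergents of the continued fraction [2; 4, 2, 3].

Using the convergent recurrence p_i = a_i*p_{i-1} + p_{i-2}, q_i = a_i*q_{i-1} + q_{i-2} with p_{-2}=0, p_{-1}=1, q_{-2}=1, q_{-1}=0:
  i=0: a_0=2, p_0 = 2*1 + 0 = 2, q_0 = 2*0 + 1 = 1.
  i=1: a_1=4, p_1 = 4*2 + 1 = 9, q_1 = 4*1 + 0 = 4.
  i=2: a_2=2, p_2 = 2*9 + 2 = 20, q_2 = 2*4 + 1 = 9.
  i=3: a_3=3, p_3 = 3*20 + 9 = 69, q_3 = 3*9 + 4 = 31.

2/1, 9/4, 20/9, 69/31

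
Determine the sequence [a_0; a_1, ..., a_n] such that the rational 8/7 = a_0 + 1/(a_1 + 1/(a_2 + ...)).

Run the Euclidean algorithm on 8 and 7; the successive quotients are the partial quotients a_0, a_1, ... (each step inverts the fractional part left over by the previous one):
  8 = 1*7 + 1, so a_0 = 1.
  7 = 7*1 + 0, so a_1 = 7.
The remainder reaches 0 after 2 divisions, so the expansion has 2 partial quotients, read off in order.

[1; 7]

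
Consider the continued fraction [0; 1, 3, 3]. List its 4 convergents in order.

Using the convergent recurrence p_i = a_i*p_{i-1} + p_{i-2}, q_i = a_i*q_{i-1} + q_{i-2} with p_{-2}=0, p_{-1}=1, q_{-2}=1, q_{-1}=0:
  i=0: a_0=0, p_0 = 0*1 + 0 = 0, q_0 = 0*0 + 1 = 1.
  i=1: a_1=1, p_1 = 1*0 + 1 = 1, q_1 = 1*1 + 0 = 1.
  i=2: a_2=3, p_2 = 3*1 + 0 = 3, q_2 = 3*1 + 1 = 4.
  i=3: a_3=3, p_3 = 3*3 + 1 = 10, q_3 = 3*4 + 1 = 13.

0/1, 1/1, 3/4, 10/13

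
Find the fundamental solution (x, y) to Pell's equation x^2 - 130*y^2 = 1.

(x, y) = (6499, 570)

First expand sqrt(130) as a continued fraction. With x_i = (sqrt(130) + m_i)/d_i and (m_0, d_0) = (0, 1): a_0 = floor(sqrt(130)) = 11, since 11^2 = 121 <= 130 < 144 = 12^2.
Iterate m_{i+1} = d_i*a_i - m_i, d_{i+1} = (130 - m_{i+1}^2)/d_i, a_{i+1} = floor((a_0 + m_{i+1})/d_{i+1}):
  m_1 = 1*11 - 0 = 11, d_1 = (130 - 11^2)/1 = 9/1 = 9, a_1 = floor((11 + 11)/9) = 2.
  m_2 = 9*2 - 11 = 7, d_2 = (130 - 7^2)/9 = 81/9 = 9, a_2 = floor((11 + 7)/9) = 2.
  m_3 = 9*2 - 7 = 11, d_3 = (130 - 11^2)/9 = 9/9 = 1, a_3 = floor((11 + 11)/1) = 22.
  m_4 = 1*22 - 11 = 11, d_4 = (130 - 11^2)/1 = 9/1 = 9: (m_4, d_4) = (m_1, d_1) = (11, 9), so from here the quotients repeat a_1, ..., a_3; the period length is 3.
So sqrt(130) = [11; (2, 2, 22)] with period length k = 3.
k is odd, so (p_{k-1}, q_{k-1}) only solves x^2 - 130y^2 = -1 and the fundamental solution of x^2 - 130y^2 = 1 is (p_{2k-1}, q_{2k-1}) = (p_5, q_5); compute convergents through index 5, running through the period twice.
Convergents (p_i = a_i*p_{i-1} + p_{i-2}, q_i = a_i*q_{i-1} + q_{i-2} with p_{-2}=0, p_{-1}=1, q_{-2}=1, q_{-1}=0):
  i=0: a_0=11, p_0 = 11*1 + 0 = 11, q_0 = 11*0 + 1 = 1.
  i=1: a_1=2, p_1 = 2*11 + 1 = 23, q_1 = 2*1 + 0 = 2.
  i=2: a_2=2, p_2 = 2*23 + 11 = 57, q_2 = 2*2 + 1 = 5.
  i=3: a_3=22, p_3 = 22*57 + 23 = 1277, q_3 = 22*5 + 2 = 112.
  i=4: a_4=2, p_4 = 2*1277 + 57 = 2611, q_4 = 2*112 + 5 = 229.
  i=5: a_5=2, p_5 = 2*2611 + 1277 = 6499, q_5 = 2*229 + 112 = 570.
Indeed p_2^2 - 130*q_2^2 = 3249 - 3250 = -1, not +1.
Check: 6499^2 - 130*570^2 = 42237001 - 42237000 = 1, so (x, y) = (6499, 570) solves the equation, and by the theorem it is the least positive solution.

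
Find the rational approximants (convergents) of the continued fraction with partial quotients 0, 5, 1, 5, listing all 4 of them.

Using the convergent recurrence p_i = a_i*p_{i-1} + p_{i-2}, q_i = a_i*q_{i-1} + q_{i-2} with p_{-2}=0, p_{-1}=1, q_{-2}=1, q_{-1}=0:
  i=0: a_0=0, p_0 = 0*1 + 0 = 0, q_0 = 0*0 + 1 = 1.
  i=1: a_1=5, p_1 = 5*0 + 1 = 1, q_1 = 5*1 + 0 = 5.
  i=2: a_2=1, p_2 = 1*1 + 0 = 1, q_2 = 1*5 + 1 = 6.
  i=3: a_3=5, p_3 = 5*1 + 1 = 6, q_3 = 5*6 + 5 = 35.

0/1, 1/5, 1/6, 6/35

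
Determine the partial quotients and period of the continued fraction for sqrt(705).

Write x_i = (sqrt(705) + m_i)/d_i with (m_0, d_0) = (0, 1). a_0 = floor(sqrt(705)) = 26, since 26^2 = 676 <= 705 < 729 = 27^2.
Iterate m_{i+1} = d_i*a_i - m_i, d_{i+1} = (705 - m_{i+1}^2)/d_i, a_{i+1} = floor((a_0 + m_{i+1})/d_{i+1}):
  m_1 = 1*26 - 0 = 26, d_1 = (705 - 26^2)/1 = 29/1 = 29, a_1 = floor((26 + 26)/29) = 1.
  m_2 = 29*1 - 26 = 3, d_2 = (705 - 3^2)/29 = 696/29 = 24, a_2 = floor((26 + 3)/24) = 1.
  m_3 = 24*1 - 3 = 21, d_3 = (705 - 21^2)/24 = 264/24 = 11, a_3 = floor((26 + 21)/11) = 4.
  m_4 = 11*4 - 21 = 23, d_4 = (705 - 23^2)/11 = 176/11 = 16, a_4 = floor((26 + 23)/16) = 3.
  m_5 = 16*3 - 23 = 25, d_5 = (705 - 25^2)/16 = 80/16 = 5, a_5 = floor((26 + 25)/5) = 10.
  m_6 = 5*10 - 25 = 25, d_6 = (705 - 25^2)/5 = 80/5 = 16, a_6 = floor((26 + 25)/16) = 3.
  m_7 = 16*3 - 25 = 23, d_7 = (705 - 23^2)/16 = 176/16 = 11, a_7 = floor((26 + 23)/11) = 4.
  m_8 = 11*4 - 23 = 21, d_8 = (705 - 21^2)/11 = 264/11 = 24, a_8 = floor((26 + 21)/24) = 1.
  m_9 = 24*1 - 21 = 3, d_9 = (705 - 3^2)/24 = 696/24 = 29, a_9 = floor((26 + 3)/29) = 1.
  m_10 = 29*1 - 3 = 26, d_10 = (705 - 26^2)/29 = 29/29 = 1, a_10 = floor((26 + 26)/1) = 52.
  m_11 = 1*52 - 26 = 26, d_11 = (705 - 26^2)/1 = 29/1 = 29: (m_11, d_11) = (m_1, d_1) = (26, 29), so from here the quotients repeat a_1, ..., a_10; the period length is 10.
Hence the expansion of sqrt(705) is a_0 = 26 followed by the repeating block 1, 1, 4, 3, 10, 3, 4, 1, 1, 52 (period 10).

[26; (1, 1, 4, 3, 10, 3, 4, 1, 1, 52)]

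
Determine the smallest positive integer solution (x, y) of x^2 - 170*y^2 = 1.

First expand sqrt(170) as a continued fraction. With x_i = (sqrt(170) + m_i)/d_i and (m_0, d_0) = (0, 1): a_0 = floor(sqrt(170)) = 13, since 13^2 = 169 <= 170 < 196 = 14^2.
Iterate m_{i+1} = d_i*a_i - m_i, d_{i+1} = (170 - m_{i+1}^2)/d_i, a_{i+1} = floor((a_0 + m_{i+1})/d_{i+1}):
  m_1 = 1*13 - 0 = 13, d_1 = (170 - 13^2)/1 = 1/1 = 1, a_1 = floor((13 + 13)/1) = 26.
  m_2 = 1*26 - 13 = 13, d_2 = (170 - 13^2)/1 = 1/1 = 1: (m_2, d_2) = (m_1, d_1) = (13, 1), so from here the quotient a_1 repeats; the period length is 1.
So sqrt(170) = [13; (26)] with period length k = 1.
k is odd, so (p_{k-1}, q_{k-1}) only solves x^2 - 170y^2 = -1 and the fundamental solution of x^2 - 170y^2 = 1 is (p_{2k-1}, q_{2k-1}) = (p_1, q_1); compute convergents through index 1, running through the period twice.
Convergents (p_i = a_i*p_{i-1} + p_{i-2}, q_i = a_i*q_{i-1} + q_{i-2} with p_{-2}=0, p_{-1}=1, q_{-2}=1, q_{-1}=0):
  i=0: a_0=13, p_0 = 13*1 + 0 = 13, q_0 = 13*0 + 1 = 1.
  i=1: a_1=26, p_1 = 26*13 + 1 = 339, q_1 = 26*1 + 0 = 26.
Indeed p_0^2 - 170*q_0^2 = 169 - 170 = -1, not +1.
Check: 339^2 - 170*26^2 = 114921 - 114920 = 1, so (x, y) = (339, 26) solves the equation, and by the theorem it is the least positive solution.

(x, y) = (339, 26)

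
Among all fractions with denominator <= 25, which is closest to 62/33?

Expand x = 62/33 as a continued fraction with the Euclidean algorithm:
  62 = 1*33 + 29, so a_0 = 1.
  33 = 1*29 + 4, so a_1 = 1.
  29 = 7*4 + 1, so a_2 = 7.
  4 = 4*1 + 0, so a_3 = 4.
so x = [1; 1, 7, 4].
Convergents (p_i = a_i*p_{i-1} + p_{i-2}, q_i = a_i*q_{i-1} + q_{i-2} with p_{-2}=0, p_{-1}=1, q_{-2}=1, q_{-1}=0), until the denominator exceeds 25:
  i=0: a_0=1, p_0 = 1*1 + 0 = 1, q_0 = 1*0 + 1 = 1.
  i=1: a_1=1, p_1 = 1*1 + 1 = 2, q_1 = 1*1 + 0 = 1.
  i=2: a_2=7, p_2 = 7*2 + 1 = 15, q_2 = 7*1 + 1 = 8.
  i=3: a_3=4, p_3 = 4*15 + 2 = 62, q_3 = 4*8 + 1 = 33.
q_3 = 33 > 25, so the last convergent with denominator <= 25 is p_2/q_2 = 15/8.
The closest fraction with denominator <= 25 is either p_2/q_2 or the intermediate fraction (k*p_2 + p_1)/(k*q_2 + q_1) with the largest k >= 1 whose denominator stays <= 25; these approach x as k grows, and every other convergent or intermediate fraction in range is farther away.
Largest k: floor((25 - q_1)/q_2) = floor((25 - 1)/8) = 3.
That gives (3*15 + 2)/(3*8 + 1) = 47/25.
Compare the errors: |x - 15/8| = |62*8 - 15*33|/(33*8) = 1/264, and |x - 47/25| = |62*25 - 47*33|/(33*25) = 1/825.
Cross-multiplying, 1*264 = 264 < 825 = 1*825, so 1/825 is smaller: the intermediate fraction 47/25 is closer to x than 15/8.

47/25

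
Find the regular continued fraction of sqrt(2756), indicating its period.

[52; (2, 104)]

Write x_i = (sqrt(2756) + m_i)/d_i with (m_0, d_0) = (0, 1). a_0 = floor(sqrt(2756)) = 52, since 52^2 = 2704 <= 2756 < 2809 = 53^2.
Iterate m_{i+1} = d_i*a_i - m_i, d_{i+1} = (2756 - m_{i+1}^2)/d_i, a_{i+1} = floor((a_0 + m_{i+1})/d_{i+1}):
  m_1 = 1*52 - 0 = 52, d_1 = (2756 - 52^2)/1 = 52/1 = 52, a_1 = floor((52 + 52)/52) = 2.
  m_2 = 52*2 - 52 = 52, d_2 = (2756 - 52^2)/52 = 52/52 = 1, a_2 = floor((52 + 52)/1) = 104.
  m_3 = 1*104 - 52 = 52, d_3 = (2756 - 52^2)/1 = 52/1 = 52: (m_3, d_3) = (m_1, d_1) = (52, 52), so from here the quotients repeat a_1, a_2; the period length is 2.
Hence the expansion of sqrt(2756) is a_0 = 52 followed by the repeating block 2, 104 (period 2).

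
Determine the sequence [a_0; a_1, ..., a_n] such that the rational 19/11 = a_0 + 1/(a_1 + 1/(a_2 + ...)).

[1; 1, 2, 1, 2]

Run the Euclidean algorithm on 19 and 11; the successive quotients are the partial quotients a_0, a_1, ... (each step inverts the fractional part left over by the previous one):
  19 = 1*11 + 8, so a_0 = 1.
  11 = 1*8 + 3, so a_1 = 1.
  8 = 2*3 + 2, so a_2 = 2.
  3 = 1*2 + 1, so a_3 = 1.
  2 = 2*1 + 0, so a_4 = 2.
The remainder reaches 0 after 5 divisions, so the expansion has 5 partial quotients, read off in order.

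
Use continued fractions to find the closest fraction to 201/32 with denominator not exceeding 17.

Expand x = 201/32 as a continued fraction with the Euclidean algorithm:
  201 = 6*32 + 9, so a_0 = 6.
  32 = 3*9 + 5, so a_1 = 3.
  9 = 1*5 + 4, so a_2 = 1.
  5 = 1*4 + 1, so a_3 = 1.
  4 = 4*1 + 0, so a_4 = 4.
so x = [6; 3, 1, 1, 4].
Convergents (p_i = a_i*p_{i-1} + p_{i-2}, q_i = a_i*q_{i-1} + q_{i-2} with p_{-2}=0, p_{-1}=1, q_{-2}=1, q_{-1}=0), until the denominator exceeds 17:
  i=0: a_0=6, p_0 = 6*1 + 0 = 6, q_0 = 6*0 + 1 = 1.
  i=1: a_1=3, p_1 = 3*6 + 1 = 19, q_1 = 3*1 + 0 = 3.
  i=2: a_2=1, p_2 = 1*19 + 6 = 25, q_2 = 1*3 + 1 = 4.
  i=3: a_3=1, p_3 = 1*25 + 19 = 44, q_3 = 1*4 + 3 = 7.
  i=4: a_4=4, p_4 = 4*44 + 25 = 201, q_4 = 4*7 + 4 = 32.
q_4 = 32 > 17, so the last convergent with denominator <= 17 is p_3/q_3 = 44/7.
The closest fraction with denominator <= 17 is either p_3/q_3 or the intermediate fraction (k*p_3 + p_2)/(k*q_3 + q_2) with the largest k >= 1 whose denominator stays <= 17; these approach x as k grows, and every other convergent or intermediate fraction in range is farther away.
Largest k: floor((17 - q_2)/q_3) = floor((17 - 4)/7) = 1.
That gives (1*44 + 25)/(1*7 + 4) = 69/11.
Compare the errors: |x - 44/7| = |201*7 - 44*32|/(32*7) = 1/224, and |x - 69/11| = |201*11 - 69*32|/(32*11) = 3/352.
Cross-multiplying, 1*352 = 352 < 672 = 3*224, so 1/224 is smaller: the convergent 44/7 is closer to x than 69/11.

44/7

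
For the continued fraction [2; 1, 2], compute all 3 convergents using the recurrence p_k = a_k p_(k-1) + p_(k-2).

2/1, 3/1, 8/3

Using the convergent recurrence p_i = a_i*p_{i-1} + p_{i-2}, q_i = a_i*q_{i-1} + q_{i-2} with p_{-2}=0, p_{-1}=1, q_{-2}=1, q_{-1}=0:
  i=0: a_0=2, p_0 = 2*1 + 0 = 2, q_0 = 2*0 + 1 = 1.
  i=1: a_1=1, p_1 = 1*2 + 1 = 3, q_1 = 1*1 + 0 = 1.
  i=2: a_2=2, p_2 = 2*3 + 2 = 8, q_2 = 2*1 + 1 = 3.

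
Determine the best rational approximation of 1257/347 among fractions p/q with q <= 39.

Expand x = 1257/347 as a continued fraction with the Euclidean algorithm:
  1257 = 3*347 + 216, so a_0 = 3.
  347 = 1*216 + 131, so a_1 = 1.
  216 = 1*131 + 85, so a_2 = 1.
  131 = 1*85 + 46, so a_3 = 1.
  85 = 1*46 + 39, so a_4 = 1.
  46 = 1*39 + 7, so a_5 = 1.
  39 = 5*7 + 4, so a_6 = 5.
  7 = 1*4 + 3, so a_7 = 1.
  4 = 1*3 + 1, so a_8 = 1.
  3 = 3*1 + 0, so a_9 = 3.
so x = [3; 1, 1, 1, 1, 1, 5, 1, 1, 3].
Convergents (p_i = a_i*p_{i-1} + p_{i-2}, q_i = a_i*q_{i-1} + q_{i-2} with p_{-2}=0, p_{-1}=1, q_{-2}=1, q_{-1}=0), until the denominator exceeds 39:
  i=0: a_0=3, p_0 = 3*1 + 0 = 3, q_0 = 3*0 + 1 = 1.
  i=1: a_1=1, p_1 = 1*3 + 1 = 4, q_1 = 1*1 + 0 = 1.
  i=2: a_2=1, p_2 = 1*4 + 3 = 7, q_2 = 1*1 + 1 = 2.
  i=3: a_3=1, p_3 = 1*7 + 4 = 11, q_3 = 1*2 + 1 = 3.
  i=4: a_4=1, p_4 = 1*11 + 7 = 18, q_4 = 1*3 + 2 = 5.
  i=5: a_5=1, p_5 = 1*18 + 11 = 29, q_5 = 1*5 + 3 = 8.
  i=6: a_6=5, p_6 = 5*29 + 18 = 163, q_6 = 5*8 + 5 = 45.
q_6 = 45 > 39, so the last convergent with denominator <= 39 is p_5/q_5 = 29/8.
The closest fraction with denominator <= 39 is either p_5/q_5 or the intermediate fraction (k*p_5 + p_4)/(k*q_5 + q_4) with the largest k >= 1 whose denominator stays <= 39; these approach x as k grows, and every other convergent or intermediate fraction in range is farther away.
Largest k: floor((39 - q_4)/q_5) = floor((39 - 5)/8) = 4.
That gives (4*29 + 18)/(4*8 + 5) = 134/37.
Compare the errors: |x - 29/8| = |1257*8 - 29*347|/(347*8) = 7/2776, and |x - 134/37| = |1257*37 - 134*347|/(347*37) = 11/12839.
Cross-multiplying, 11*2776 = 30536 < 89873 = 7*12839, so 11/12839 is smaller: the intermediate fraction 134/37 is closer to x than 29/8.

134/37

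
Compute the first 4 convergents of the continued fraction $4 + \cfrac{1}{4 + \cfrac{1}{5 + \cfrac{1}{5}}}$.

4/1, 17/4, 89/21, 462/109

Using the convergent recurrence p_i = a_i*p_{i-1} + p_{i-2}, q_i = a_i*q_{i-1} + q_{i-2} with p_{-2}=0, p_{-1}=1, q_{-2}=1, q_{-1}=0:
  i=0: a_0=4, p_0 = 4*1 + 0 = 4, q_0 = 4*0 + 1 = 1.
  i=1: a_1=4, p_1 = 4*4 + 1 = 17, q_1 = 4*1 + 0 = 4.
  i=2: a_2=5, p_2 = 5*17 + 4 = 89, q_2 = 5*4 + 1 = 21.
  i=3: a_3=5, p_3 = 5*89 + 17 = 462, q_3 = 5*21 + 4 = 109.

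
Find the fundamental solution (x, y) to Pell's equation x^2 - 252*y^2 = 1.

First expand sqrt(252) as a continued fraction. With x_i = (sqrt(252) + m_i)/d_i and (m_0, d_0) = (0, 1): a_0 = floor(sqrt(252)) = 15, since 15^2 = 225 <= 252 < 256 = 16^2.
Iterate m_{i+1} = d_i*a_i - m_i, d_{i+1} = (252 - m_{i+1}^2)/d_i, a_{i+1} = floor((a_0 + m_{i+1})/d_{i+1}):
  m_1 = 1*15 - 0 = 15, d_1 = (252 - 15^2)/1 = 27/1 = 27, a_1 = floor((15 + 15)/27) = 1.
  m_2 = 27*1 - 15 = 12, d_2 = (252 - 12^2)/27 = 108/27 = 4, a_2 = floor((15 + 12)/4) = 6.
  m_3 = 4*6 - 12 = 12, d_3 = (252 - 12^2)/4 = 108/4 = 27, a_3 = floor((15 + 12)/27) = 1.
  m_4 = 27*1 - 12 = 15, d_4 = (252 - 15^2)/27 = 27/27 = 1, a_4 = floor((15 + 15)/1) = 30.
  m_5 = 1*30 - 15 = 15, d_5 = (252 - 15^2)/1 = 27/1 = 27: (m_5, d_5) = (m_1, d_1) = (15, 27), so from here the quotients repeat a_1, ..., a_4; the period length is 4.
So sqrt(252) = [15; (1, 6, 1, 30)] with period length k = 4.
k is even, so the fundamental solution of x^2 - 252y^2 = 1 is (p_{k-1}, q_{k-1}) = (p_3, q_3); compute convergents through index 3.
Convergents (p_i = a_i*p_{i-1} + p_{i-2}, q_i = a_i*q_{i-1} + q_{i-2} with p_{-2}=0, p_{-1}=1, q_{-2}=1, q_{-1}=0):
  i=0: a_0=15, p_0 = 15*1 + 0 = 15, q_0 = 15*0 + 1 = 1.
  i=1: a_1=1, p_1 = 1*15 + 1 = 16, q_1 = 1*1 + 0 = 1.
  i=2: a_2=6, p_2 = 6*16 + 15 = 111, q_2 = 6*1 + 1 = 7.
  i=3: a_3=1, p_3 = 1*111 + 16 = 127, q_3 = 1*7 + 1 = 8.
Check: 127^2 - 252*8^2 = 16129 - 16128 = 1, so (x, y) = (127, 8) solves the equation, and by the theorem it is the least positive solution.

(x, y) = (127, 8)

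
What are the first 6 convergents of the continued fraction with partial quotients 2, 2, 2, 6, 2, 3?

Using the convergent recurrence p_i = a_i*p_{i-1} + p_{i-2}, q_i = a_i*q_{i-1} + q_{i-2} with p_{-2}=0, p_{-1}=1, q_{-2}=1, q_{-1}=0:
  i=0: a_0=2, p_0 = 2*1 + 0 = 2, q_0 = 2*0 + 1 = 1.
  i=1: a_1=2, p_1 = 2*2 + 1 = 5, q_1 = 2*1 + 0 = 2.
  i=2: a_2=2, p_2 = 2*5 + 2 = 12, q_2 = 2*2 + 1 = 5.
  i=3: a_3=6, p_3 = 6*12 + 5 = 77, q_3 = 6*5 + 2 = 32.
  i=4: a_4=2, p_4 = 2*77 + 12 = 166, q_4 = 2*32 + 5 = 69.
  i=5: a_5=3, p_5 = 3*166 + 77 = 575, q_5 = 3*69 + 32 = 239.

2/1, 5/2, 12/5, 77/32, 166/69, 575/239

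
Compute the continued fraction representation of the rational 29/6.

[4; 1, 5]

Run the Euclidean algorithm on 29 and 6; the successive quotients are the partial quotients a_0, a_1, ... (each step inverts the fractional part left over by the previous one):
  29 = 4*6 + 5, so a_0 = 4.
  6 = 1*5 + 1, so a_1 = 1.
  5 = 5*1 + 0, so a_2 = 5.
The remainder reaches 0 after 3 divisions, so the expansion has 3 partial quotients, read off in order.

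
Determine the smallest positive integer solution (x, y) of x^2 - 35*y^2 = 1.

First expand sqrt(35) as a continued fraction. With x_i = (sqrt(35) + m_i)/d_i and (m_0, d_0) = (0, 1): a_0 = floor(sqrt(35)) = 5, since 5^2 = 25 <= 35 < 36 = 6^2.
Iterate m_{i+1} = d_i*a_i - m_i, d_{i+1} = (35 - m_{i+1}^2)/d_i, a_{i+1} = floor((a_0 + m_{i+1})/d_{i+1}):
  m_1 = 1*5 - 0 = 5, d_1 = (35 - 5^2)/1 = 10/1 = 10, a_1 = floor((5 + 5)/10) = 1.
  m_2 = 10*1 - 5 = 5, d_2 = (35 - 5^2)/10 = 10/10 = 1, a_2 = floor((5 + 5)/1) = 10.
  m_3 = 1*10 - 5 = 5, d_3 = (35 - 5^2)/1 = 10/1 = 10: (m_3, d_3) = (m_1, d_1) = (5, 10), so from here the quotients repeat a_1, a_2; the period length is 2.
So sqrt(35) = [5; (1, 10)] with period length k = 2.
k is even, so the fundamental solution of x^2 - 35y^2 = 1 is (p_{k-1}, q_{k-1}) = (p_1, q_1); compute convergents through index 1.
Convergents (p_i = a_i*p_{i-1} + p_{i-2}, q_i = a_i*q_{i-1} + q_{i-2} with p_{-2}=0, p_{-1}=1, q_{-2}=1, q_{-1}=0):
  i=0: a_0=5, p_0 = 5*1 + 0 = 5, q_0 = 5*0 + 1 = 1.
  i=1: a_1=1, p_1 = 1*5 + 1 = 6, q_1 = 1*1 + 0 = 1.
Check: 6^2 - 35*1^2 = 36 - 35 = 1, so (x, y) = (6, 1) solves the equation, and by the theorem it is the least positive solution.

(x, y) = (6, 1)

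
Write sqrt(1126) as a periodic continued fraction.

Write x_i = (sqrt(1126) + m_i)/d_i with (m_0, d_0) = (0, 1). a_0 = floor(sqrt(1126)) = 33, since 33^2 = 1089 <= 1126 < 1156 = 34^2.
Iterate m_{i+1} = d_i*a_i - m_i, d_{i+1} = (1126 - m_{i+1}^2)/d_i, a_{i+1} = floor((a_0 + m_{i+1})/d_{i+1}):
  m_1 = 1*33 - 0 = 33, d_1 = (1126 - 33^2)/1 = 37/1 = 37, a_1 = floor((33 + 33)/37) = 1.
  m_2 = 37*1 - 33 = 4, d_2 = (1126 - 4^2)/37 = 1110/37 = 30, a_2 = floor((33 + 4)/30) = 1.
  m_3 = 30*1 - 4 = 26, d_3 = (1126 - 26^2)/30 = 450/30 = 15, a_3 = floor((33 + 26)/15) = 3.
  m_4 = 15*3 - 26 = 19, d_4 = (1126 - 19^2)/15 = 765/15 = 51, a_4 = floor((33 + 19)/51) = 1.
  m_5 = 51*1 - 19 = 32, d_5 = (1126 - 32^2)/51 = 102/51 = 2, a_5 = floor((33 + 32)/2) = 32.
  m_6 = 2*32 - 32 = 32, d_6 = (1126 - 32^2)/2 = 102/2 = 51, a_6 = floor((33 + 32)/51) = 1.
  m_7 = 51*1 - 32 = 19, d_7 = (1126 - 19^2)/51 = 765/51 = 15, a_7 = floor((33 + 19)/15) = 3.
  m_8 = 15*3 - 19 = 26, d_8 = (1126 - 26^2)/15 = 450/15 = 30, a_8 = floor((33 + 26)/30) = 1.
  m_9 = 30*1 - 26 = 4, d_9 = (1126 - 4^2)/30 = 1110/30 = 37, a_9 = floor((33 + 4)/37) = 1.
  m_10 = 37*1 - 4 = 33, d_10 = (1126 - 33^2)/37 = 37/37 = 1, a_10 = floor((33 + 33)/1) = 66.
  m_11 = 1*66 - 33 = 33, d_11 = (1126 - 33^2)/1 = 37/1 = 37: (m_11, d_11) = (m_1, d_1) = (33, 37), so from here the quotients repeat a_1, ..., a_10; the period length is 10.
Hence the expansion of sqrt(1126) is a_0 = 33 followed by the repeating block 1, 1, 3, 1, 32, 1, 3, 1, 1, 66 (period 10).

[33; (1, 1, 3, 1, 32, 1, 3, 1, 1, 66)]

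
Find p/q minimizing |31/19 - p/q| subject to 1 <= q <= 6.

Expand x = 31/19 as a continued fraction with the Euclidean algorithm:
  31 = 1*19 + 12, so a_0 = 1.
  19 = 1*12 + 7, so a_1 = 1.
  12 = 1*7 + 5, so a_2 = 1.
  7 = 1*5 + 2, so a_3 = 1.
  5 = 2*2 + 1, so a_4 = 2.
  2 = 2*1 + 0, so a_5 = 2.
so x = [1; 1, 1, 1, 2, 2].
Convergents (p_i = a_i*p_{i-1} + p_{i-2}, q_i = a_i*q_{i-1} + q_{i-2} with p_{-2}=0, p_{-1}=1, q_{-2}=1, q_{-1}=0), until the denominator exceeds 6:
  i=0: a_0=1, p_0 = 1*1 + 0 = 1, q_0 = 1*0 + 1 = 1.
  i=1: a_1=1, p_1 = 1*1 + 1 = 2, q_1 = 1*1 + 0 = 1.
  i=2: a_2=1, p_2 = 1*2 + 1 = 3, q_2 = 1*1 + 1 = 2.
  i=3: a_3=1, p_3 = 1*3 + 2 = 5, q_3 = 1*2 + 1 = 3.
  i=4: a_4=2, p_4 = 2*5 + 3 = 13, q_4 = 2*3 + 2 = 8.
q_4 = 8 > 6, so the last convergent with denominator <= 6 is p_3/q_3 = 5/3.
The closest fraction with denominator <= 6 is either p_3/q_3 or the intermediate fraction (k*p_3 + p_2)/(k*q_3 + q_2) with the largest k >= 1 whose denominator stays <= 6; these approach x as k grows, and every other convergent or intermediate fraction in range is farther away.
Largest k: floor((6 - q_2)/q_3) = floor((6 - 2)/3) = 1.
That gives (1*5 + 3)/(1*3 + 2) = 8/5.
Compare the errors: |x - 5/3| = |31*3 - 5*19|/(19*3) = 2/57, and |x - 8/5| = |31*5 - 8*19|/(19*5) = 3/95.
Cross-multiplying, 3*57 = 171 < 190 = 2*95, so 3/95 is smaller: the intermediate fraction 8/5 is closer to x than 5/3.

8/5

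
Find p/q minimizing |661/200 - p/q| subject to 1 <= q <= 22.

43/13

Expand x = 661/200 as a continued fraction with the Euclidean algorithm:
  661 = 3*200 + 61, so a_0 = 3.
  200 = 3*61 + 17, so a_1 = 3.
  61 = 3*17 + 10, so a_2 = 3.
  17 = 1*10 + 7, so a_3 = 1.
  10 = 1*7 + 3, so a_4 = 1.
  7 = 2*3 + 1, so a_5 = 2.
  3 = 3*1 + 0, so a_6 = 3.
so x = [3; 3, 3, 1, 1, 2, 3].
Convergents (p_i = a_i*p_{i-1} + p_{i-2}, q_i = a_i*q_{i-1} + q_{i-2} with p_{-2}=0, p_{-1}=1, q_{-2}=1, q_{-1}=0), until the denominator exceeds 22:
  i=0: a_0=3, p_0 = 3*1 + 0 = 3, q_0 = 3*0 + 1 = 1.
  i=1: a_1=3, p_1 = 3*3 + 1 = 10, q_1 = 3*1 + 0 = 3.
  i=2: a_2=3, p_2 = 3*10 + 3 = 33, q_2 = 3*3 + 1 = 10.
  i=3: a_3=1, p_3 = 1*33 + 10 = 43, q_3 = 1*10 + 3 = 13.
  i=4: a_4=1, p_4 = 1*43 + 33 = 76, q_4 = 1*13 + 10 = 23.
q_4 = 23 > 22, so the last convergent with denominator <= 22 is p_3/q_3 = 43/13.
The closest fraction with denominator <= 22 is either p_3/q_3 or the intermediate fraction (k*p_3 + p_2)/(k*q_3 + q_2) with the largest k >= 1 whose denominator stays <= 22; these approach x as k grows, and every other convergent or intermediate fraction in range is farther away.
Largest k: floor((22 - q_2)/q_3) = floor((22 - 10)/13) = 0.
Since k = 0, no intermediate fraction beyond p_3/q_3 has denominator <= 22, so the convergent 43/13 is the closest (its error is |661*13 - 43*200|/(200*13) = 7/2600).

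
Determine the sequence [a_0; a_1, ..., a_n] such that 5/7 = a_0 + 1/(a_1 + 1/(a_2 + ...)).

Run the Euclidean algorithm on 5 and 7; the successive quotients are the partial quotients a_0, a_1, ... (each step inverts the fractional part left over by the previous one):
  5 = 0*7 + 5, so a_0 = 0.
  7 = 1*5 + 2, so a_1 = 1.
  5 = 2*2 + 1, so a_2 = 2.
  2 = 2*1 + 0, so a_3 = 2.
The remainder reaches 0 after 4 divisions, so the expansion has 4 partial quotients, read off in order.

[0; 1, 2, 2]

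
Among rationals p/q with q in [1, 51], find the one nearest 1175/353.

163/49

Expand x = 1175/353 as a continued fraction with the Euclidean algorithm:
  1175 = 3*353 + 116, so a_0 = 3.
  353 = 3*116 + 5, so a_1 = 3.
  116 = 23*5 + 1, so a_2 = 23.
  5 = 5*1 + 0, so a_3 = 5.
so x = [3; 3, 23, 5].
Convergents (p_i = a_i*p_{i-1} + p_{i-2}, q_i = a_i*q_{i-1} + q_{i-2} with p_{-2}=0, p_{-1}=1, q_{-2}=1, q_{-1}=0), until the denominator exceeds 51:
  i=0: a_0=3, p_0 = 3*1 + 0 = 3, q_0 = 3*0 + 1 = 1.
  i=1: a_1=3, p_1 = 3*3 + 1 = 10, q_1 = 3*1 + 0 = 3.
  i=2: a_2=23, p_2 = 23*10 + 3 = 233, q_2 = 23*3 + 1 = 70.
q_2 = 70 > 51, so the last convergent with denominator <= 51 is p_1/q_1 = 10/3.
The closest fraction with denominator <= 51 is either p_1/q_1 or the intermediate fraction (k*p_1 + p_0)/(k*q_1 + q_0) with the largest k >= 1 whose denominator stays <= 51; these approach x as k grows, and every other convergent or intermediate fraction in range is farther away.
Largest k: floor((51 - q_0)/q_1) = floor((51 - 1)/3) = 16.
That gives (16*10 + 3)/(16*3 + 1) = 163/49.
Compare the errors: |x - 10/3| = |1175*3 - 10*353|/(353*3) = 5/1059, and |x - 163/49| = |1175*49 - 163*353|/(353*49) = 36/17297.
Cross-multiplying, 36*1059 = 38124 < 86485 = 5*17297, so 36/17297 is smaller: the intermediate fraction 163/49 is closer to x than 10/3.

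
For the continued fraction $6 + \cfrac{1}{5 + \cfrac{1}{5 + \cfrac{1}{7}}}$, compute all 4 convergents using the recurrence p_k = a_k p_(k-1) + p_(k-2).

6/1, 31/5, 161/26, 1158/187

Using the convergent recurrence p_i = a_i*p_{i-1} + p_{i-2}, q_i = a_i*q_{i-1} + q_{i-2} with p_{-2}=0, p_{-1}=1, q_{-2}=1, q_{-1}=0:
  i=0: a_0=6, p_0 = 6*1 + 0 = 6, q_0 = 6*0 + 1 = 1.
  i=1: a_1=5, p_1 = 5*6 + 1 = 31, q_1 = 5*1 + 0 = 5.
  i=2: a_2=5, p_2 = 5*31 + 6 = 161, q_2 = 5*5 + 1 = 26.
  i=3: a_3=7, p_3 = 7*161 + 31 = 1158, q_3 = 7*26 + 5 = 187.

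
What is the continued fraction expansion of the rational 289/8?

[36; 8]

Run the Euclidean algorithm on 289 and 8; the successive quotients are the partial quotients a_0, a_1, ... (each step inverts the fractional part left over by the previous one):
  289 = 36*8 + 1, so a_0 = 36.
  8 = 8*1 + 0, so a_1 = 8.
The remainder reaches 0 after 2 divisions, so the expansion has 2 partial quotients, read off in order.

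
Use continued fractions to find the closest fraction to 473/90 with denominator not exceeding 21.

21/4

Expand x = 473/90 as a continued fraction with the Euclidean algorithm:
  473 = 5*90 + 23, so a_0 = 5.
  90 = 3*23 + 21, so a_1 = 3.
  23 = 1*21 + 2, so a_2 = 1.
  21 = 10*2 + 1, so a_3 = 10.
  2 = 2*1 + 0, so a_4 = 2.
so x = [5; 3, 1, 10, 2].
Convergents (p_i = a_i*p_{i-1} + p_{i-2}, q_i = a_i*q_{i-1} + q_{i-2} with p_{-2}=0, p_{-1}=1, q_{-2}=1, q_{-1}=0), until the denominator exceeds 21:
  i=0: a_0=5, p_0 = 5*1 + 0 = 5, q_0 = 5*0 + 1 = 1.
  i=1: a_1=3, p_1 = 3*5 + 1 = 16, q_1 = 3*1 + 0 = 3.
  i=2: a_2=1, p_2 = 1*16 + 5 = 21, q_2 = 1*3 + 1 = 4.
  i=3: a_3=10, p_3 = 10*21 + 16 = 226, q_3 = 10*4 + 3 = 43.
q_3 = 43 > 21, so the last convergent with denominator <= 21 is p_2/q_2 = 21/4.
The closest fraction with denominator <= 21 is either p_2/q_2 or the intermediate fraction (k*p_2 + p_1)/(k*q_2 + q_1) with the largest k >= 1 whose denominator stays <= 21; these approach x as k grows, and every other convergent or intermediate fraction in range is farther away.
Largest k: floor((21 - q_1)/q_2) = floor((21 - 3)/4) = 4.
That gives (4*21 + 16)/(4*4 + 3) = 100/19.
Compare the errors: |x - 21/4| = |473*4 - 21*90|/(90*4) = 2/360, and |x - 100/19| = |473*19 - 100*90|/(90*19) = 13/1710.
Cross-multiplying, 2*1710 = 3420 < 4680 = 13*360, so 2/360 is smaller: the convergent 21/4 is closer to x than 100/19.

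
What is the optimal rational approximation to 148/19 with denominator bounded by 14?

109/14

Expand x = 148/19 as a continued fraction with the Euclidean algorithm:
  148 = 7*19 + 15, so a_0 = 7.
  19 = 1*15 + 4, so a_1 = 1.
  15 = 3*4 + 3, so a_2 = 3.
  4 = 1*3 + 1, so a_3 = 1.
  3 = 3*1 + 0, so a_4 = 3.
so x = [7; 1, 3, 1, 3].
Convergents (p_i = a_i*p_{i-1} + p_{i-2}, q_i = a_i*q_{i-1} + q_{i-2} with p_{-2}=0, p_{-1}=1, q_{-2}=1, q_{-1}=0), until the denominator exceeds 14:
  i=0: a_0=7, p_0 = 7*1 + 0 = 7, q_0 = 7*0 + 1 = 1.
  i=1: a_1=1, p_1 = 1*7 + 1 = 8, q_1 = 1*1 + 0 = 1.
  i=2: a_2=3, p_2 = 3*8 + 7 = 31, q_2 = 3*1 + 1 = 4.
  i=3: a_3=1, p_3 = 1*31 + 8 = 39, q_3 = 1*4 + 1 = 5.
  i=4: a_4=3, p_4 = 3*39 + 31 = 148, q_4 = 3*5 + 4 = 19.
q_4 = 19 > 14, so the last convergent with denominator <= 14 is p_3/q_3 = 39/5.
The closest fraction with denominator <= 14 is either p_3/q_3 or the intermediate fraction (k*p_3 + p_2)/(k*q_3 + q_2) with the largest k >= 1 whose denominator stays <= 14; these approach x as k grows, and every other convergent or intermediate fraction in range is farther away.
Largest k: floor((14 - q_2)/q_3) = floor((14 - 4)/5) = 2.
That gives (2*39 + 31)/(2*5 + 4) = 109/14.
Compare the errors: |x - 39/5| = |148*5 - 39*19|/(19*5) = 1/95, and |x - 109/14| = |148*14 - 109*19|/(19*14) = 1/266.
Cross-multiplying, 1*95 = 95 < 266 = 1*266, so 1/266 is smaller: the intermediate fraction 109/14 is closer to x than 39/5.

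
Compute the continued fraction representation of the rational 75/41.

[1; 1, 4, 1, 6]

Run the Euclidean algorithm on 75 and 41; the successive quotients are the partial quotients a_0, a_1, ... (each step inverts the fractional part left over by the previous one):
  75 = 1*41 + 34, so a_0 = 1.
  41 = 1*34 + 7, so a_1 = 1.
  34 = 4*7 + 6, so a_2 = 4.
  7 = 1*6 + 1, so a_3 = 1.
  6 = 6*1 + 0, so a_4 = 6.
The remainder reaches 0 after 5 divisions, so the expansion has 5 partial quotients, read off in order.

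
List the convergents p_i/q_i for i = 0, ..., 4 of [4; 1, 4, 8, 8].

Using the convergent recurrence p_i = a_i*p_{i-1} + p_{i-2}, q_i = a_i*q_{i-1} + q_{i-2} with p_{-2}=0, p_{-1}=1, q_{-2}=1, q_{-1}=0:
  i=0: a_0=4, p_0 = 4*1 + 0 = 4, q_0 = 4*0 + 1 = 1.
  i=1: a_1=1, p_1 = 1*4 + 1 = 5, q_1 = 1*1 + 0 = 1.
  i=2: a_2=4, p_2 = 4*5 + 4 = 24, q_2 = 4*1 + 1 = 5.
  i=3: a_3=8, p_3 = 8*24 + 5 = 197, q_3 = 8*5 + 1 = 41.
  i=4: a_4=8, p_4 = 8*197 + 24 = 1600, q_4 = 8*41 + 5 = 333.

4/1, 5/1, 24/5, 197/41, 1600/333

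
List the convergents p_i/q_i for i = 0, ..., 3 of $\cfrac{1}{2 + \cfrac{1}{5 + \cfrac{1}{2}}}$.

Using the convergent recurrence p_i = a_i*p_{i-1} + p_{i-2}, q_i = a_i*q_{i-1} + q_{i-2} with p_{-2}=0, p_{-1}=1, q_{-2}=1, q_{-1}=0:
  i=0: a_0=0, p_0 = 0*1 + 0 = 0, q_0 = 0*0 + 1 = 1.
  i=1: a_1=2, p_1 = 2*0 + 1 = 1, q_1 = 2*1 + 0 = 2.
  i=2: a_2=5, p_2 = 5*1 + 0 = 5, q_2 = 5*2 + 1 = 11.
  i=3: a_3=2, p_3 = 2*5 + 1 = 11, q_3 = 2*11 + 2 = 24.

0/1, 1/2, 5/11, 11/24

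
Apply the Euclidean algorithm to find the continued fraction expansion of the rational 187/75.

[2; 2, 37]

Run the Euclidean algorithm on 187 and 75; the successive quotients are the partial quotients a_0, a_1, ... (each step inverts the fractional part left over by the previous one):
  187 = 2*75 + 37, so a_0 = 2.
  75 = 2*37 + 1, so a_1 = 2.
  37 = 37*1 + 0, so a_2 = 37.
The remainder reaches 0 after 3 divisions, so the expansion has 3 partial quotients, read off in order.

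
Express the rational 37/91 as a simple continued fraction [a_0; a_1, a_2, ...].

Run the Euclidean algorithm on 37 and 91; the successive quotients are the partial quotients a_0, a_1, ... (each step inverts the fractional part left over by the previous one):
  37 = 0*91 + 37, so a_0 = 0.
  91 = 2*37 + 17, so a_1 = 2.
  37 = 2*17 + 3, so a_2 = 2.
  17 = 5*3 + 2, so a_3 = 5.
  3 = 1*2 + 1, so a_4 = 1.
  2 = 2*1 + 0, so a_5 = 2.
The remainder reaches 0 after 6 divisions, so the expansion has 6 partial quotients, read off in order.

[0; 2, 2, 5, 1, 2]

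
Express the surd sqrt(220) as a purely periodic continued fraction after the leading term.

[14; (1, 4, 1, 28)]

Write x_i = (sqrt(220) + m_i)/d_i with (m_0, d_0) = (0, 1). a_0 = floor(sqrt(220)) = 14, since 14^2 = 196 <= 220 < 225 = 15^2.
Iterate m_{i+1} = d_i*a_i - m_i, d_{i+1} = (220 - m_{i+1}^2)/d_i, a_{i+1} = floor((a_0 + m_{i+1})/d_{i+1}):
  m_1 = 1*14 - 0 = 14, d_1 = (220 - 14^2)/1 = 24/1 = 24, a_1 = floor((14 + 14)/24) = 1.
  m_2 = 24*1 - 14 = 10, d_2 = (220 - 10^2)/24 = 120/24 = 5, a_2 = floor((14 + 10)/5) = 4.
  m_3 = 5*4 - 10 = 10, d_3 = (220 - 10^2)/5 = 120/5 = 24, a_3 = floor((14 + 10)/24) = 1.
  m_4 = 24*1 - 10 = 14, d_4 = (220 - 14^2)/24 = 24/24 = 1, a_4 = floor((14 + 14)/1) = 28.
  m_5 = 1*28 - 14 = 14, d_5 = (220 - 14^2)/1 = 24/1 = 24: (m_5, d_5) = (m_1, d_1) = (14, 24), so from here the quotients repeat a_1, ..., a_4; the period length is 4.
Hence the expansion of sqrt(220) is a_0 = 14 followed by the repeating block 1, 4, 1, 28 (period 4).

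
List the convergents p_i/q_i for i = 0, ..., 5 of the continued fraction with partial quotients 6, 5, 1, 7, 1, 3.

Using the convergent recurrence p_i = a_i*p_{i-1} + p_{i-2}, q_i = a_i*q_{i-1} + q_{i-2} with p_{-2}=0, p_{-1}=1, q_{-2}=1, q_{-1}=0:
  i=0: a_0=6, p_0 = 6*1 + 0 = 6, q_0 = 6*0 + 1 = 1.
  i=1: a_1=5, p_1 = 5*6 + 1 = 31, q_1 = 5*1 + 0 = 5.
  i=2: a_2=1, p_2 = 1*31 + 6 = 37, q_2 = 1*5 + 1 = 6.
  i=3: a_3=7, p_3 = 7*37 + 31 = 290, q_3 = 7*6 + 5 = 47.
  i=4: a_4=1, p_4 = 1*290 + 37 = 327, q_4 = 1*47 + 6 = 53.
  i=5: a_5=3, p_5 = 3*327 + 290 = 1271, q_5 = 3*53 + 47 = 206.

6/1, 31/5, 37/6, 290/47, 327/53, 1271/206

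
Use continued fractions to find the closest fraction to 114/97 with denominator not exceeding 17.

Expand x = 114/97 as a continued fraction with the Euclidean algorithm:
  114 = 1*97 + 17, so a_0 = 1.
  97 = 5*17 + 12, so a_1 = 5.
  17 = 1*12 + 5, so a_2 = 1.
  12 = 2*5 + 2, so a_3 = 2.
  5 = 2*2 + 1, so a_4 = 2.
  2 = 2*1 + 0, so a_5 = 2.
so x = [1; 5, 1, 2, 2, 2].
Convergents (p_i = a_i*p_{i-1} + p_{i-2}, q_i = a_i*q_{i-1} + q_{i-2} with p_{-2}=0, p_{-1}=1, q_{-2}=1, q_{-1}=0), until the denominator exceeds 17:
  i=0: a_0=1, p_0 = 1*1 + 0 = 1, q_0 = 1*0 + 1 = 1.
  i=1: a_1=5, p_1 = 5*1 + 1 = 6, q_1 = 5*1 + 0 = 5.
  i=2: a_2=1, p_2 = 1*6 + 1 = 7, q_2 = 1*5 + 1 = 6.
  i=3: a_3=2, p_3 = 2*7 + 6 = 20, q_3 = 2*6 + 5 = 17.
  i=4: a_4=2, p_4 = 2*20 + 7 = 47, q_4 = 2*17 + 6 = 40.
q_4 = 40 > 17, so the last convergent with denominator <= 17 is p_3/q_3 = 20/17.
The closest fraction with denominator <= 17 is either p_3/q_3 or the intermediate fraction (k*p_3 + p_2)/(k*q_3 + q_2) with the largest k >= 1 whose denominator stays <= 17; these approach x as k grows, and every other convergent or intermediate fraction in range is farther away.
Largest k: floor((17 - q_2)/q_3) = floor((17 - 6)/17) = 0.
Since k = 0, no intermediate fraction beyond p_3/q_3 has denominator <= 17, so the convergent 20/17 is the closest (its error is |114*17 - 20*97|/(97*17) = 2/1649).

20/17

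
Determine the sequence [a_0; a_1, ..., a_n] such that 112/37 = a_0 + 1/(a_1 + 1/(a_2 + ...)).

[3; 37]

Run the Euclidean algorithm on 112 and 37; the successive quotients are the partial quotients a_0, a_1, ... (each step inverts the fractional part left over by the previous one):
  112 = 3*37 + 1, so a_0 = 3.
  37 = 37*1 + 0, so a_1 = 37.
The remainder reaches 0 after 2 divisions, so the expansion has 2 partial quotients, read off in order.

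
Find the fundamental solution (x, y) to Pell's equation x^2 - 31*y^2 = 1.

First expand sqrt(31) as a continued fraction. With x_i = (sqrt(31) + m_i)/d_i and (m_0, d_0) = (0, 1): a_0 = floor(sqrt(31)) = 5, since 5^2 = 25 <= 31 < 36 = 6^2.
Iterate m_{i+1} = d_i*a_i - m_i, d_{i+1} = (31 - m_{i+1}^2)/d_i, a_{i+1} = floor((a_0 + m_{i+1})/d_{i+1}):
  m_1 = 1*5 - 0 = 5, d_1 = (31 - 5^2)/1 = 6/1 = 6, a_1 = floor((5 + 5)/6) = 1.
  m_2 = 6*1 - 5 = 1, d_2 = (31 - 1^2)/6 = 30/6 = 5, a_2 = floor((5 + 1)/5) = 1.
  m_3 = 5*1 - 1 = 4, d_3 = (31 - 4^2)/5 = 15/5 = 3, a_3 = floor((5 + 4)/3) = 3.
  m_4 = 3*3 - 4 = 5, d_4 = (31 - 5^2)/3 = 6/3 = 2, a_4 = floor((5 + 5)/2) = 5.
  m_5 = 2*5 - 5 = 5, d_5 = (31 - 5^2)/2 = 6/2 = 3, a_5 = floor((5 + 5)/3) = 3.
  m_6 = 3*3 - 5 = 4, d_6 = (31 - 4^2)/3 = 15/3 = 5, a_6 = floor((5 + 4)/5) = 1.
  m_7 = 5*1 - 4 = 1, d_7 = (31 - 1^2)/5 = 30/5 = 6, a_7 = floor((5 + 1)/6) = 1.
  m_8 = 6*1 - 1 = 5, d_8 = (31 - 5^2)/6 = 6/6 = 1, a_8 = floor((5 + 5)/1) = 10.
  m_9 = 1*10 - 5 = 5, d_9 = (31 - 5^2)/1 = 6/1 = 6: (m_9, d_9) = (m_1, d_1) = (5, 6), so from here the quotients repeat a_1, ..., a_8; the period length is 8.
So sqrt(31) = [5; (1, 1, 3, 5, 3, 1, 1, 10)] with period length k = 8.
k is even, so the fundamental solution of x^2 - 31y^2 = 1 is (p_{k-1}, q_{k-1}) = (p_7, q_7); compute convergents through index 7.
Convergents (p_i = a_i*p_{i-1} + p_{i-2}, q_i = a_i*q_{i-1} + q_{i-2} with p_{-2}=0, p_{-1}=1, q_{-2}=1, q_{-1}=0):
  i=0: a_0=5, p_0 = 5*1 + 0 = 5, q_0 = 5*0 + 1 = 1.
  i=1: a_1=1, p_1 = 1*5 + 1 = 6, q_1 = 1*1 + 0 = 1.
  i=2: a_2=1, p_2 = 1*6 + 5 = 11, q_2 = 1*1 + 1 = 2.
  i=3: a_3=3, p_3 = 3*11 + 6 = 39, q_3 = 3*2 + 1 = 7.
  i=4: a_4=5, p_4 = 5*39 + 11 = 206, q_4 = 5*7 + 2 = 37.
  i=5: a_5=3, p_5 = 3*206 + 39 = 657, q_5 = 3*37 + 7 = 118.
  i=6: a_6=1, p_6 = 1*657 + 206 = 863, q_6 = 1*118 + 37 = 155.
  i=7: a_7=1, p_7 = 1*863 + 657 = 1520, q_7 = 1*155 + 118 = 273.
Check: 1520^2 - 31*273^2 = 2310400 - 2310399 = 1, so (x, y) = (1520, 273) solves the equation, and by the theorem it is the least positive solution.

(x, y) = (1520, 273)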